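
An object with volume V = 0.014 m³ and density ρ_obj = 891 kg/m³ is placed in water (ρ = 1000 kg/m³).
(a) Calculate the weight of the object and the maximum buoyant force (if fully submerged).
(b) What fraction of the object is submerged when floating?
(a) W=rho_obj*g*V=891*9.81*0.014=122.4 N; F_B(max)=rho*g*V=1000*9.81*0.014=137.3 N
(b) Floating fraction=rho_obj/rho=891/1000=0.891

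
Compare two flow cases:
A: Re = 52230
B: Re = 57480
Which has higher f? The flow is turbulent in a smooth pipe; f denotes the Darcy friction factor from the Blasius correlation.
f(A) = 0.0209, f(B) = 0.02041. Answer: A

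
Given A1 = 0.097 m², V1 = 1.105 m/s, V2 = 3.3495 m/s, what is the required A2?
Formula: V_2 = \frac{A_1 V_1}{A_2}
Substituting knowns: 3.3495 = 0.097·1.105/A2
Solving for A2: A2 = 0.097·1.105/3.3495 = 0.032 m²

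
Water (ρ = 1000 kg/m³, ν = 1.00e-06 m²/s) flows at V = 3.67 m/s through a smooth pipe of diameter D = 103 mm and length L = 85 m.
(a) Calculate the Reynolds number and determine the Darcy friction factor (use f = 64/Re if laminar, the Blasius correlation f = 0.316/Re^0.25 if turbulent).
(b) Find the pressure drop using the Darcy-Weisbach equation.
(a) Re = V·D/ν = 3.67·0.103/1.00e-06 = 378010 → turbulent (Re > 4000); f = 0.316/Re^0.25 = 0.316/378010^0.25 = 0.012744 (Blasius is strictly valid for Re ≲ 1e5; used here as the smooth-pipe estimate the problem specifies)
(b) Darcy-Weisbach: ΔP = f·(L/D)·½ρV²/1000 = 0.012744·(85/0.103)·½·1000·3.67²/1000 = 70.83 kPa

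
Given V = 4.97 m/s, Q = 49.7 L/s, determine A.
Formula: Q = A V
Substituting knowns: 49.7 = A·4.97·1000
Solving for A: A = (49.7/1000)/4.97 = 0.01 m²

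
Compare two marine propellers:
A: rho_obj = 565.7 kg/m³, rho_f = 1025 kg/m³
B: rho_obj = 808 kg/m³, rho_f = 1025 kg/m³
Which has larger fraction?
fraction(A) = 0.5519, fraction(B) = 0.7883. Answer: B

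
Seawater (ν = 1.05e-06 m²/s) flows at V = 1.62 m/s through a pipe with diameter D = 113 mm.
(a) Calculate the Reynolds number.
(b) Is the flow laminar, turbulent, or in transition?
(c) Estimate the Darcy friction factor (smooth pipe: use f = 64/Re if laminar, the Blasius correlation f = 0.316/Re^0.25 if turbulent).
(a) Re = V·D/ν = 1.62·0.113/1.05e-06 = 174340
(b) Flow regime: turbulent (Re > 4000)
(c) Friction factor: f = 0.316/Re^0.25 = 0.316/174340^0.25 = 0.01546 (Blasius is strictly valid for Re ≲ 1e5; used here as the smooth-pipe estimate the problem specifies)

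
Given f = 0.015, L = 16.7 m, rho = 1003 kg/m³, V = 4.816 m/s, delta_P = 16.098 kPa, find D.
Formula: \Delta P = f \frac{L}{D} \frac{\rho V^2}{2}
Substituting knowns: 16.098 = 0.015·(16.7/D)·0.5·1003·4.816²/1000
Solving for D: D = 0.015·16.7·0.5·1003·4.816²/(16.098·1000) = 0.181 m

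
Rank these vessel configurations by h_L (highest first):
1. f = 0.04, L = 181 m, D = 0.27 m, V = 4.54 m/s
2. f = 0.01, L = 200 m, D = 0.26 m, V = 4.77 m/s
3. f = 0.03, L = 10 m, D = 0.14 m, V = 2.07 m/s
Case 1: h_L = 28.17 m
Case 2: h_L = 8.921 m
Case 3: h_L = 0.468 m
Ranking (highest first): 1, 2, 3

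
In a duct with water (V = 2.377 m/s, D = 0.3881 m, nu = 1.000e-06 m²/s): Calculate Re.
Formula: Re = \frac{V D}{\nu}
Re = 2.377·0.3881/1.000e-06 = 922514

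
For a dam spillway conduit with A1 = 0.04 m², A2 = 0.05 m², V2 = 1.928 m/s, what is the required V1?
Formula: V_2 = \frac{A_1 V_1}{A_2}
Substituting knowns: 1.928 = 0.04·V1/0.05
Solving for V1: V1 = 1.928·0.05/0.04 = 2.41 m/s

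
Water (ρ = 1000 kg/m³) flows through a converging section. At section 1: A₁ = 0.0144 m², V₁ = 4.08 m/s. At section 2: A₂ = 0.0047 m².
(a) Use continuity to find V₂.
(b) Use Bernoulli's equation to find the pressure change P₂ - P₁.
(a) Continuity: A₁V₁=A₂V₂ -> V₂=A₁V₁/A₂=0.0144*4.08/0.0047=12.50 m/s
(b) Bernoulli: P₂-P₁=0.5*rho*(V₁^2-V₂^2)/1000=0.5*1000*(4.08^2-12.50^2)/1000=-69.8 kPa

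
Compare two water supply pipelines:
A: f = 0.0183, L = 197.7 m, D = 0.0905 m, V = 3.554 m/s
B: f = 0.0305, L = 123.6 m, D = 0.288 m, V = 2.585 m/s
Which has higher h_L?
h_L(A) = 25.74 m, h_L(B) = 4.458 m. Answer: A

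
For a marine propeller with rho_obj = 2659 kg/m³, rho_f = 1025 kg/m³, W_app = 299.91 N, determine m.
Formula: W_{app} = mg\left(1 - \frac{\rho_f}{\rho_{obj}}\right)
Substituting knowns: 299.91 = m·9.81·(1 − 1025/2659)
Solving for m: m = 299.91/(9.81·(1 − 1025/2659)) = 49.75 kg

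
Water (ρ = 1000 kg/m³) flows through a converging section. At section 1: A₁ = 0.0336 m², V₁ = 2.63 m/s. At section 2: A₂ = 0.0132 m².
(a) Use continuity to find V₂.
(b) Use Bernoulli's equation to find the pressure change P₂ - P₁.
(a) Continuity: A₁V₁=A₂V₂ -> V₂=A₁V₁/A₂=0.0336*2.63/0.0132=6.69 m/s
(b) Bernoulli: P₂-P₁=0.5*rho*(V₁^2-V₂^2)/1000=0.5*1000*(2.63^2-6.69^2)/1000=-18.92 kPa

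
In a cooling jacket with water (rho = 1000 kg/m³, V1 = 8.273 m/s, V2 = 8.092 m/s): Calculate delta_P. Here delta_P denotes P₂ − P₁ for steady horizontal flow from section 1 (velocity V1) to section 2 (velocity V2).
Formula: \Delta P = \frac{1}{2} \rho (V_1^2 - V_2^2)
delta_P = 0.5·1000·(8.273² − 8.092²)/1000 = 1.481 kPa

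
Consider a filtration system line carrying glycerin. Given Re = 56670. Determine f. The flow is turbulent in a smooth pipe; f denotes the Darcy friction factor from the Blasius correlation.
Formula: f = \frac{0.316}{Re^{0.25}}
f = 0.316/56670^0.25 = 0.02048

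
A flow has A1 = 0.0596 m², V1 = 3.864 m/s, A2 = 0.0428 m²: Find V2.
Formula: V_2 = \frac{A_1 V_1}{A_2}
V2 = 0.0596·3.864/0.0428 = 5.381 m/s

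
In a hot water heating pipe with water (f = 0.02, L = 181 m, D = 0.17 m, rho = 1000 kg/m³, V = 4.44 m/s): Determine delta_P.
Formula: \Delta P = f \frac{L}{D} \frac{\rho V^2}{2}
delta_P = 0.02·(181/0.17)·0.5·1000·4.44²/1000 = 209.9 kPa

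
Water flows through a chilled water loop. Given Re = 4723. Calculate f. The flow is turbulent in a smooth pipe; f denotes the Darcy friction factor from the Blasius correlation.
Formula: f = \frac{0.316}{Re^{0.25}}
f = 0.316/4723^0.25 = 0.03812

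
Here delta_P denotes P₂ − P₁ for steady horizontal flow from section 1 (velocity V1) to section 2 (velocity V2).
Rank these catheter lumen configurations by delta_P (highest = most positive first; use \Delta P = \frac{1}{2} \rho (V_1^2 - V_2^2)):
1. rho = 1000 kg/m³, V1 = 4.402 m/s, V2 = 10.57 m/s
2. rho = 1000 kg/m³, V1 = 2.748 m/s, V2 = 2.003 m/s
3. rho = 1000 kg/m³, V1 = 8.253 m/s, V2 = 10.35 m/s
Case 1: delta_P = -46.17 kPa
Case 2: delta_P = 1.77 kPa
Case 3: delta_P = -19.51 kPa
Ranking (highest first): 2, 3, 1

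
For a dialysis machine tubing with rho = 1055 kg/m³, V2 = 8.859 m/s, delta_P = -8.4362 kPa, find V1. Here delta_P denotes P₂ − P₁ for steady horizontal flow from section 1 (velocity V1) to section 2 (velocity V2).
Formula: \Delta P = \frac{1}{2} \rho (V_1^2 - V_2^2)
Substituting knowns: -8.4362 = 0.5·1055·(V1² − 8.859²)/1000
Solving for V1: V1 = √(8.859² + 2·(-8.4362·1000)/1055) = 7.905 m/s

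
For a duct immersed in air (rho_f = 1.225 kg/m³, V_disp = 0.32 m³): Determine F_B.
Formula: F_B = \rho_f g V_{disp}
F_B = 1.225·9.81·0.32 = 3.846 N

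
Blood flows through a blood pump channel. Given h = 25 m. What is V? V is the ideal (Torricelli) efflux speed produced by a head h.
Formula: V = \sqrt{2 g h}
V = √(2·9.81·25) = 22.15 m/s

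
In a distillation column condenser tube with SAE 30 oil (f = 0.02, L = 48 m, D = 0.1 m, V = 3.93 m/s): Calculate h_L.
Formula: h_L = f \frac{L}{D} \frac{V^2}{2g}
h_L = 0.02·(48/0.1)·3.93²/(2·9.81) = 7.557 m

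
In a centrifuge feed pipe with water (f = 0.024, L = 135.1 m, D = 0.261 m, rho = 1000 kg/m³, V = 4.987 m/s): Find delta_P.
Formula: \Delta P = f \frac{L}{D} \frac{\rho V^2}{2}
delta_P = 0.024·(135.1/0.261)·0.5·1000·4.987²/1000 = 154.5 kPa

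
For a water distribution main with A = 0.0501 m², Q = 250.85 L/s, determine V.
Formula: Q = A V
Substituting knowns: 250.85 = 0.0501·V·1000
Solving for V: V = (250.85/1000)/0.0501 = 5.007 m/s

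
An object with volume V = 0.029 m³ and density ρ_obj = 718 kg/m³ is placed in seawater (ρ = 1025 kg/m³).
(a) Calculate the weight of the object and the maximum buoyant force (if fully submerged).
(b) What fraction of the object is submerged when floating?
(a) W=rho_obj*g*V=718*9.81*0.029=204.3 N; F_B(max)=rho*g*V=1025*9.81*0.029=291.6 N
(b) Floating fraction=rho_obj/rho=718/1025=0.700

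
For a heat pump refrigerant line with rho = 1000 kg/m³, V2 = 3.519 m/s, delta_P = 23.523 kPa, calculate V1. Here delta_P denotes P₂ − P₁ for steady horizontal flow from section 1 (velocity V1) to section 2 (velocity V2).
Formula: \Delta P = \frac{1}{2} \rho (V_1^2 - V_2^2)
Substituting knowns: 23.523 = 0.5·1000·(V1² − 3.519²)/1000
Solving for V1: V1 = √(3.519² + 2·(23.523·1000)/1000) = 7.709 m/s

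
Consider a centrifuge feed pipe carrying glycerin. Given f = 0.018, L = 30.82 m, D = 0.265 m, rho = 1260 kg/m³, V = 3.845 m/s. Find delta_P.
Formula: \Delta P = f \frac{L}{D} \frac{\rho V^2}{2}
delta_P = 0.018·(30.82/0.265)·0.5·1260·3.845²/1000 = 19.5 kPa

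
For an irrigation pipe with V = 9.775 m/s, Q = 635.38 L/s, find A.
Formula: Q = A V
Substituting knowns: 635.38 = A·9.775·1000
Solving for A: A = (635.38/1000)/9.775 = 0.065 m²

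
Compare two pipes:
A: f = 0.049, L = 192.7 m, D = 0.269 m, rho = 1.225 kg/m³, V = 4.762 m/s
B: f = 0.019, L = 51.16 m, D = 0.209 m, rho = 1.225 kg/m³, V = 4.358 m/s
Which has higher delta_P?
delta_P(A) = 0.4875 kPa, delta_P(B) = 0.0541 kPa. Answer: A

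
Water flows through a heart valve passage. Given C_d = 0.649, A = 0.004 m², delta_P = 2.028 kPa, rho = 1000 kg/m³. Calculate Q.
Formula: Q = C_d A \sqrt{\frac{2 \Delta P}{\rho}}
Q = 0.649·0.004·√(2·(2.028·1000)/1000)·1000 = 5.228 L/s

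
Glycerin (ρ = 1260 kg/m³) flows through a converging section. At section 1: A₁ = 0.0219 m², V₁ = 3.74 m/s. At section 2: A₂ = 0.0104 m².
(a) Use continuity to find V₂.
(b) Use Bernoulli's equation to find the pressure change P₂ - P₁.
(a) Continuity: A₁V₁=A₂V₂ -> V₂=A₁V₁/A₂=0.0219*3.74/0.0104=7.88 m/s
(b) Bernoulli: P₂-P₁=0.5*rho*(V₁^2-V₂^2)/1000=0.5*1260*(3.74^2-7.88^2)/1000=-30.31 kPa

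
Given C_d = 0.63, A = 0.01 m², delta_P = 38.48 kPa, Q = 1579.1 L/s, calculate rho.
Formula: Q = C_d A \sqrt{\frac{2 \Delta P}{\rho}}
Substituting knowns: 1579.1 = 0.63·0.01·√(2·(38.48·1000)/rho)·1000
Solving for rho: rho = 2·(38.48·1000)/((1579.1/1000)/(0.63·0.01))² = 1.225 kg/m³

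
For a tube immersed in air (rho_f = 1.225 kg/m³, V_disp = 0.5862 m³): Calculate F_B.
Formula: F_B = \rho_f g V_{disp}
F_B = 1.225·9.81·0.5862 = 7.045 N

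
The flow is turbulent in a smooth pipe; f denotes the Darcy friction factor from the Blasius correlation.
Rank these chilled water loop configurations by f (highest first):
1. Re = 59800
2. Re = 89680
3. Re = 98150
Case 1: f = 0.02021
Case 2: f = 0.01826
Case 3: f = 0.01785
Ranking (highest first): 1, 2, 3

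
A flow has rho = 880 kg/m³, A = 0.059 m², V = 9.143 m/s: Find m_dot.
Formula: \dot{m} = \rho A V
m_dot = 880·0.059·9.143 = 474.7 kg/s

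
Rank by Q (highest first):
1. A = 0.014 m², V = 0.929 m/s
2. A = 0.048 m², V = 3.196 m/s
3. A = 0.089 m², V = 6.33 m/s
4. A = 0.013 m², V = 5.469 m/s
Case 1: Q = 13.01 L/s
Case 2: Q = 153.4 L/s
Case 3: Q = 563.4 L/s
Case 4: Q = 71.1 L/s
Ranking (highest first): 3, 2, 4, 1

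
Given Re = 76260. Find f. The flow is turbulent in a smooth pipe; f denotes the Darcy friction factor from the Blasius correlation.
Formula: f = \frac{0.316}{Re^{0.25}}
f = 0.316/76260^0.25 = 0.01902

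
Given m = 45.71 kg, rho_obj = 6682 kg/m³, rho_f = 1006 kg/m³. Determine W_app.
Formula: W_{app} = mg\left(1 - \frac{\rho_f}{\rho_{obj}}\right)
W_app = 45.71·9.81·(1 − 1006/6682) = 380.9 N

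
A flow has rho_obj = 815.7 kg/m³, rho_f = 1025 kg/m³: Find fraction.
Formula: f_{sub} = \frac{\rho_{obj}}{\rho_f}
fraction = 815.7/1025 = 0.7958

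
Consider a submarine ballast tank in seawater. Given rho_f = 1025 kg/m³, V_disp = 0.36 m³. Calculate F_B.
Formula: F_B = \rho_f g V_{disp}
F_B = 1025·9.81·0.36 = 3620 N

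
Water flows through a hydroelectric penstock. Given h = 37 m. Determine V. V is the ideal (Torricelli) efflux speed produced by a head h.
Formula: V = \sqrt{2 g h}
V = √(2·9.81·37) = 26.94 m/s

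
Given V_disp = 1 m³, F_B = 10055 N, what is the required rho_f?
Formula: F_B = \rho_f g V_{disp}
Substituting knowns: 10055 = rho_f·9.81·1
Solving for rho_f: rho_f = 10055/(9.81·1) = 1025 kg/m³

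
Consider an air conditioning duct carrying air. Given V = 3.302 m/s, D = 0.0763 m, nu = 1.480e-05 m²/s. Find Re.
Formula: Re = \frac{V D}{\nu}
Re = 3.302·0.0763/1.480e-05 = 17023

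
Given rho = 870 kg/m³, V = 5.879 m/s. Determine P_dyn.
Formula: P_{dyn} = \frac{1}{2} \rho V^2
P_dyn = 0.5·870·5.879²/1000 = 15.03 kPa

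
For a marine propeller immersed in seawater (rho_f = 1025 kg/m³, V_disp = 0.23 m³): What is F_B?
Formula: F_B = \rho_f g V_{disp}
F_B = 1025·9.81·0.23 = 2313 N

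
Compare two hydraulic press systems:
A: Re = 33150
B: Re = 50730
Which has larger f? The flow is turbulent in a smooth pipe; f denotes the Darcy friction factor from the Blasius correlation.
f(A) = 0.02342, f(B) = 0.02106. Answer: A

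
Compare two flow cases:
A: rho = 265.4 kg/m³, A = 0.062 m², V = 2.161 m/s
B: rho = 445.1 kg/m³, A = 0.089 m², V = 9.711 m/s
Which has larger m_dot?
m_dot(A) = 35.56 kg/s, m_dot(B) = 384.7 kg/s. Answer: B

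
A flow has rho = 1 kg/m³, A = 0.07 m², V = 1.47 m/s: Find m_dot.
Formula: \dot{m} = \rho A V
m_dot = 1·0.07·1.47 = 0.1029 kg/s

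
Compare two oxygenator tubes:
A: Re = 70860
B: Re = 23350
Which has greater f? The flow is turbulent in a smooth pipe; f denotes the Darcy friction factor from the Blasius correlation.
f(A) = 0.01937, f(B) = 0.02556. Answer: B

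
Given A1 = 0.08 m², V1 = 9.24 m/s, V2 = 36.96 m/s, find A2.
Formula: V_2 = \frac{A_1 V_1}{A_2}
Substituting knowns: 36.96 = 0.08·9.24/A2
Solving for A2: A2 = 0.08·9.24/36.96 = 0.02 m²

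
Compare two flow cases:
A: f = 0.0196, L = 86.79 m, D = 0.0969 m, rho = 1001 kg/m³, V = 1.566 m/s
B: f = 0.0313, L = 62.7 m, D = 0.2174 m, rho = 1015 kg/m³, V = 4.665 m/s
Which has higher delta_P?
delta_P(A) = 21.55 kPa, delta_P(B) = 99.7 kPa. Answer: B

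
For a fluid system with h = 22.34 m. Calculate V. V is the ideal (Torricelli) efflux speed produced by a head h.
Formula: V = \sqrt{2 g h}
V = √(2·9.81·22.34) = 20.94 m/s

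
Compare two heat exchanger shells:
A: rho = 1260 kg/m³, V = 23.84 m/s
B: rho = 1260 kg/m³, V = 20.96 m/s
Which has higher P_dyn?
P_dyn(A) = 358.1 kPa, P_dyn(B) = 276.8 kPa. Answer: A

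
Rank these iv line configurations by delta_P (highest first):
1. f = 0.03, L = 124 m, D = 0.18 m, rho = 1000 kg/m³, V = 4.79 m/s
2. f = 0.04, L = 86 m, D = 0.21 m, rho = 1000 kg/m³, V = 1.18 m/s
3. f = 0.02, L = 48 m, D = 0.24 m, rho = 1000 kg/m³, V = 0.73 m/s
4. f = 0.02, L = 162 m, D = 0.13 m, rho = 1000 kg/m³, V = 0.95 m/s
Case 1: delta_P = 237.1 kPa
Case 2: delta_P = 11.4 kPa
Case 3: delta_P = 1.066 kPa
Case 4: delta_P = 11.25 kPa
Ranking (highest first): 1, 2, 4, 3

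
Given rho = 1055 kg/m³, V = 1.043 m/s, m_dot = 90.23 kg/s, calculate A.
Formula: \dot{m} = \rho A V
Substituting knowns: 90.23 = 1055·A·1.043
Solving for A: A = 90.23/(1055·1.043) = 0.082 m²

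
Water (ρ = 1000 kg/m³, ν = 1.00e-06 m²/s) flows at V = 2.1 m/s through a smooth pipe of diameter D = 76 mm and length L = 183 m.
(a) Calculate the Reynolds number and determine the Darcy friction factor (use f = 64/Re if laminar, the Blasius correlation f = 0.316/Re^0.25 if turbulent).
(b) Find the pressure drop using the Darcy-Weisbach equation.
(a) Re = V·D/ν = 2.1·0.076/1.00e-06 = 159600 → turbulent (Re > 4000); f = 0.316/Re^0.25 = 0.316/159600^0.25 = 0.01581 (Blasius is strictly valid for Re ≲ 1e5; used here as the smooth-pipe estimate the problem specifies)
(b) Darcy-Weisbach: ΔP = f·(L/D)·½ρV²/1000 = 0.01581·(183/0.076)·½·1000·2.1²/1000 = 83.94 kPa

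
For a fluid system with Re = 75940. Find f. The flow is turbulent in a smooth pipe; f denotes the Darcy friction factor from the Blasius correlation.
Formula: f = \frac{0.316}{Re^{0.25}}
f = 0.316/75940^0.25 = 0.01904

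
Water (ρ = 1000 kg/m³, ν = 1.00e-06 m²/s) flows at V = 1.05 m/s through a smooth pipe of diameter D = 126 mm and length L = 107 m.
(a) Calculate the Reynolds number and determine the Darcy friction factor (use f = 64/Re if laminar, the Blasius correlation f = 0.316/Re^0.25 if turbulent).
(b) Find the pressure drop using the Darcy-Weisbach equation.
(a) Re = V·D/ν = 1.05·0.126/1.00e-06 = 132300 → turbulent (Re > 4000); f = 0.316/Re^0.25 = 0.316/132300^0.25 = 0.016569 (Blasius is strictly valid for Re ≲ 1e5; used here as the smooth-pipe estimate the problem specifies)
(b) Darcy-Weisbach: ΔP = f·(L/D)·½ρV²/1000 = 0.016569·(107/0.126)·½·1000·1.05²/1000 = 7.756 kPa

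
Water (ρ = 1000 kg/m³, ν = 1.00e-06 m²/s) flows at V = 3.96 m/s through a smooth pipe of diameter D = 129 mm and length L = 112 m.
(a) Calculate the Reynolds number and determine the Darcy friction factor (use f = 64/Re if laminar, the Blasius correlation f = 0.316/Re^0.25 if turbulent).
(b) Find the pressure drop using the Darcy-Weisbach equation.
(a) Re = V·D/ν = 3.96·0.129/1.00e-06 = 510840 → turbulent (Re > 4000); f = 0.316/Re^0.25 = 0.316/510840^0.25 = 0.01182 (Blasius is strictly valid for Re ≲ 1e5; used here as the smooth-pipe estimate the problem specifies)
(b) Darcy-Weisbach: ΔP = f·(L/D)·½ρV²/1000 = 0.01182·(112/0.129)·½·1000·3.96²/1000 = 80.46 kPa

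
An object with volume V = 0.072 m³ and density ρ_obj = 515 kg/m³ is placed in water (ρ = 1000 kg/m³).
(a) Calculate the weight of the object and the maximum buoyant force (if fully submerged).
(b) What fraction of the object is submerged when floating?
(a) W=rho_obj*g*V=515*9.81*0.072=363.8 N; F_B(max)=rho*g*V=1000*9.81*0.072=706.3 N
(b) Floating fraction=rho_obj/rho=515/1000=0.515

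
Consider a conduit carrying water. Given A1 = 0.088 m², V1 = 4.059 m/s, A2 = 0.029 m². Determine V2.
Formula: V_2 = \frac{A_1 V_1}{A_2}
V2 = 0.088·4.059/0.029 = 12.32 m/s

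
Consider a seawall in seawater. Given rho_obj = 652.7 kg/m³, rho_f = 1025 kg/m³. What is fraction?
Formula: f_{sub} = \frac{\rho_{obj}}{\rho_f}
fraction = 652.7/1025 = 0.6368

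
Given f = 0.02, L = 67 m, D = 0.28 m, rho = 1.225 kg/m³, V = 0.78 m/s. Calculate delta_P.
Formula: \Delta P = f \frac{L}{D} \frac{\rho V^2}{2}
delta_P = 0.02·(67/0.28)·0.5·1.225·0.78²/1000 = 0.001783 kPa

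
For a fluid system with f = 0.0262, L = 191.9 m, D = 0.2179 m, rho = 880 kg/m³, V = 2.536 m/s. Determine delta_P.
Formula: \Delta P = f \frac{L}{D} \frac{\rho V^2}{2}
delta_P = 0.0262·(191.9/0.2179)·0.5·880·2.536²/1000 = 65.29 kPa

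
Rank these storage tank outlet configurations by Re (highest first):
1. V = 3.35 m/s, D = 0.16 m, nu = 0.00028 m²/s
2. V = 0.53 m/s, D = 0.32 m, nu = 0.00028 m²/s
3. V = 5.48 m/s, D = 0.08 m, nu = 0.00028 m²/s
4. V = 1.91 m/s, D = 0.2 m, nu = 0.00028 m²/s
Case 1: Re = 1914
Case 2: Re = 605.7
Case 3: Re = 1566
Case 4: Re = 1364
Ranking (highest first): 1, 3, 4, 2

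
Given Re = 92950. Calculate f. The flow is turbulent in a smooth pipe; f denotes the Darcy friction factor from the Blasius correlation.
Formula: f = \frac{0.316}{Re^{0.25}}
f = 0.316/92950^0.25 = 0.0181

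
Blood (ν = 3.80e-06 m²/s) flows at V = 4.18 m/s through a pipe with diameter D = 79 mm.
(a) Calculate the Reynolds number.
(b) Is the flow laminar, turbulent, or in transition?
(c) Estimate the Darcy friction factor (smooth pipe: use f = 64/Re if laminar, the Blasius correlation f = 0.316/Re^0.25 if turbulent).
(a) Re = V·D/ν = 4.18·0.079/3.80e-06 = 86900
(b) Flow regime: turbulent (Re > 4000)
(c) Friction factor: f = 0.316/Re^0.25 = 0.316/86900^0.25 = 0.0184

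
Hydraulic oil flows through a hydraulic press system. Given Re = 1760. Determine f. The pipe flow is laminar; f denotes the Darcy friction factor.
Formula: f = \frac{64}{Re}
f = 64/1760 = 0.03636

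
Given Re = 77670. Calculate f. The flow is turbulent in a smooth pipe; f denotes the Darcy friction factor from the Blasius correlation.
Formula: f = \frac{0.316}{Re^{0.25}}
f = 0.316/77670^0.25 = 0.01893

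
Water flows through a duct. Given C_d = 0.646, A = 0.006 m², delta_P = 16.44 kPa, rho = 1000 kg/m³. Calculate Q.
Formula: Q = C_d A \sqrt{\frac{2 \Delta P}{\rho}}
Q = 0.646·0.006·√(2·(16.44·1000)/1000)·1000 = 22.23 L/s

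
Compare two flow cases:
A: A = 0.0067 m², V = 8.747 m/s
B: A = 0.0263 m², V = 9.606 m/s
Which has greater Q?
Q(A) = 58.6 L/s, Q(B) = 252.6 L/s. Answer: B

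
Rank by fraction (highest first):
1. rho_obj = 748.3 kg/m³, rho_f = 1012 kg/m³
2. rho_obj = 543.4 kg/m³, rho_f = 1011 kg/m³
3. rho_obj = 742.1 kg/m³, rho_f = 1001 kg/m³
Case 1: fraction = 0.7394
Case 2: fraction = 0.5375
Case 3: fraction = 0.7414
Ranking (highest first): 3, 1, 2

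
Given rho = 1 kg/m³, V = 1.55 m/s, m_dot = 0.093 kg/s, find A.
Formula: \dot{m} = \rho A V
Substituting knowns: 0.093 = 1·A·1.55
Solving for A: A = 0.093/(1·1.55) = 0.06 m²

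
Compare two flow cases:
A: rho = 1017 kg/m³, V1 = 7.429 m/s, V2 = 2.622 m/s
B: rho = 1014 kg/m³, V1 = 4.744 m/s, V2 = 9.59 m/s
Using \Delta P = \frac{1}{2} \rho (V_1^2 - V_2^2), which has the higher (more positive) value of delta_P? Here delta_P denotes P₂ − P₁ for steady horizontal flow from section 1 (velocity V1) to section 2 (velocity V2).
delta_P(A) = 24.57 kPa, delta_P(B) = -35.22 kPa. Answer: A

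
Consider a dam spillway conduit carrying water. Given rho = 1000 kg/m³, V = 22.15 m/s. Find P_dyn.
Formula: P_{dyn} = \frac{1}{2} \rho V^2
P_dyn = 0.5·1000·22.15²/1000 = 245.3 kPa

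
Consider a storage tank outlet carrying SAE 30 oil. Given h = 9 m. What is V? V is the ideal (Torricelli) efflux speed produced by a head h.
Formula: V = \sqrt{2 g h}
V = √(2·9.81·9) = 13.29 m/s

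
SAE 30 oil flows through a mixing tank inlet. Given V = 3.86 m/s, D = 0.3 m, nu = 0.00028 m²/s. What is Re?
Formula: Re = \frac{V D}{\nu}
Re = 3.86·0.3/0.00028 = 4136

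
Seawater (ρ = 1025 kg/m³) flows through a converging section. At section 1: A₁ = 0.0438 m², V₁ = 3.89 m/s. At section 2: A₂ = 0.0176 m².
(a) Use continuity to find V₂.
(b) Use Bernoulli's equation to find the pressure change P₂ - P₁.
(a) Continuity: A₁V₁=A₂V₂ -> V₂=A₁V₁/A₂=0.0438*3.89/0.0176=9.68 m/s
(b) Bernoulli: P₂-P₁=0.5*rho*(V₁^2-V₂^2)/1000=0.5*1025*(3.89^2-9.68^2)/1000=-40.27 kPa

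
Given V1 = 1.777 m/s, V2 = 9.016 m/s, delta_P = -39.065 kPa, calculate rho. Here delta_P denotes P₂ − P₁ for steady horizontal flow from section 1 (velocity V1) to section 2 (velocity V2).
Formula: \Delta P = \frac{1}{2} \rho (V_1^2 - V_2^2)
Substituting knowns: -39.065 = 0.5·rho·(1.777² − 9.016²)/1000
Solving for rho: rho = 2·(-39.065·1000)/(1.777² − 9.016²) = 1000 kg/m³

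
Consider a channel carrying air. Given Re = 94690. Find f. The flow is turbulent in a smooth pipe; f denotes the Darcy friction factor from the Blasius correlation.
Formula: f = \frac{0.316}{Re^{0.25}}
f = 0.316/94690^0.25 = 0.01801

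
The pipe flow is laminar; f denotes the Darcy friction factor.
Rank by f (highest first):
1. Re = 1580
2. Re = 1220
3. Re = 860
Case 1: f = 0.04051
Case 2: f = 0.05246
Case 3: f = 0.07442
Ranking (highest first): 3, 2, 1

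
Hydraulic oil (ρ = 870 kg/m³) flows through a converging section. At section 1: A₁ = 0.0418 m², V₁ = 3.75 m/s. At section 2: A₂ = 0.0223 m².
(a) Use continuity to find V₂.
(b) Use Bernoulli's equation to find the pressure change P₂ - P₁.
(a) Continuity: A₁V₁=A₂V₂ -> V₂=A₁V₁/A₂=0.0418*3.75/0.0223=7.03 m/s
(b) Bernoulli: P₂-P₁=0.5*rho*(V₁^2-V₂^2)/1000=0.5*870*(3.75^2-7.03^2)/1000=-15.38 kPa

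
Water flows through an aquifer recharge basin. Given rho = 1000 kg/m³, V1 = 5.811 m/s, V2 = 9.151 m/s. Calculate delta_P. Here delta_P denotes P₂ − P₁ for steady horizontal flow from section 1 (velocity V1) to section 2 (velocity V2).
Formula: \Delta P = \frac{1}{2} \rho (V_1^2 - V_2^2)
delta_P = 0.5·1000·(5.811² − 9.151²)/1000 = -24.99 kPa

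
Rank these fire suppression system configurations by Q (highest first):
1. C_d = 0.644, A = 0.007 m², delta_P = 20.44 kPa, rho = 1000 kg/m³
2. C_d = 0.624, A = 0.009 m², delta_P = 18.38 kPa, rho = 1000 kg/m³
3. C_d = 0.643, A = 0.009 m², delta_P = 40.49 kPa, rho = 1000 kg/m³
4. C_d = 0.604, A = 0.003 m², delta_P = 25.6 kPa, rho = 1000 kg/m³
Case 1: Q = 28.82 L/s
Case 2: Q = 34.05 L/s
Case 3: Q = 52.08 L/s
Case 4: Q = 12.97 L/s
Ranking (highest first): 3, 2, 1, 4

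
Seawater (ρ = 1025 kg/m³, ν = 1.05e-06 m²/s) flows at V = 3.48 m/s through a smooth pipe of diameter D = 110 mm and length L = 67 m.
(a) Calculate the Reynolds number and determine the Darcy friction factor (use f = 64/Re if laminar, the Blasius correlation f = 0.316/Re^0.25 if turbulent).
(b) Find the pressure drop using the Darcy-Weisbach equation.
(a) Re = V·D/ν = 3.48·0.11/1.05e-06 = 364570 → turbulent (Re > 4000); f = 0.316/Re^0.25 = 0.316/364570^0.25 = 0.01286 (Blasius is strictly valid for Re ≲ 1e5; used here as the smooth-pipe estimate the problem specifies)
(b) Darcy-Weisbach: ΔP = f·(L/D)·½ρV²/1000 = 0.01286·(67/0.110)·½·1025·3.48²/1000 = 48.62 kPa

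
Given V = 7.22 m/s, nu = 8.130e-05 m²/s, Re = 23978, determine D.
Formula: Re = \frac{V D}{\nu}
Substituting knowns: 23978 = 7.22·D/8.130e-05
Solving for D: D = 23978·8.130e-05/7.22 = 0.27 m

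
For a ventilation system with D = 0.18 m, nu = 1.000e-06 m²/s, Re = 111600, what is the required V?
Formula: Re = \frac{V D}{\nu}
Substituting knowns: 111600 = V·0.18/1.000e-06
Solving for V: V = 111600·1.000e-06/0.18 = 0.62 m/s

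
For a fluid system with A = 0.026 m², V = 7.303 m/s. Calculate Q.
Formula: Q = A V
Q = 0.026·7.303·1000 = 189.9 L/s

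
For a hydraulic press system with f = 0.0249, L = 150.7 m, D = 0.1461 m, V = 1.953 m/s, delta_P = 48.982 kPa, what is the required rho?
Formula: \Delta P = f \frac{L}{D} \frac{\rho V^2}{2}
Substituting knowns: 48.982 = 0.0249·(150.7/0.1461)·0.5·rho·1.953²/1000
Solving for rho: rho = (48.982·1000)/(0.0249·(150.7/0.1461)·0.5·1.953²) = 1000 kg/m³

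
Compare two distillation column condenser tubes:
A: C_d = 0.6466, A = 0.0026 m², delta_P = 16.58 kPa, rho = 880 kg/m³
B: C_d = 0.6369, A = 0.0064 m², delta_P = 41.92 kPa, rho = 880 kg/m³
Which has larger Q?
Q(A) = 10.32 L/s, Q(B) = 39.79 L/s. Answer: B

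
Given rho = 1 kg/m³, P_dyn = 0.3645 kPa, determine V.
Formula: P_{dyn} = \frac{1}{2} \rho V^2
Substituting knowns: 0.3645 = 0.5·1·V²/1000
Solving for V: V = √(2·(0.3645·1000)/1) = 27 m/s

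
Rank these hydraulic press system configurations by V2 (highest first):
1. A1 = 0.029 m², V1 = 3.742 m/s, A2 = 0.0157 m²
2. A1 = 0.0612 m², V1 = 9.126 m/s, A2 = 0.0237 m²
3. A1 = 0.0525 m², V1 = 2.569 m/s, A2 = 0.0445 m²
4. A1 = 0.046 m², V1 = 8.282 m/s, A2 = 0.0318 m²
Case 1: V2 = 6.912 m/s
Case 2: V2 = 23.57 m/s
Case 3: V2 = 3.031 m/s
Case 4: V2 = 11.98 m/s
Ranking (highest first): 2, 4, 1, 3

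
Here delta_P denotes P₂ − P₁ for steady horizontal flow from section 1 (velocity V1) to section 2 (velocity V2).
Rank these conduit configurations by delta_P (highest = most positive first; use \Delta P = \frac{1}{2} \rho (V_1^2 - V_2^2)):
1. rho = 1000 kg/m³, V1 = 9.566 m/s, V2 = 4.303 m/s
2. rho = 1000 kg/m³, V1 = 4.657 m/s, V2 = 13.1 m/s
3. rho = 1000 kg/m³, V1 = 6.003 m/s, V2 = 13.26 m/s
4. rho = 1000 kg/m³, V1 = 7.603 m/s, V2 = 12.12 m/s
Case 1: delta_P = 36.5 kPa
Case 2: delta_P = -74.96 kPa
Case 3: delta_P = -69.9 kPa
Case 4: delta_P = -44.54 kPa
Ranking (highest first): 1, 4, 3, 2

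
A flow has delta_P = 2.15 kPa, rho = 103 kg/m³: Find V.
Formula: V = \sqrt{\frac{2 \Delta P}{\rho}}
V = √(2·(2.15·1000)/103) = 6.461 m/s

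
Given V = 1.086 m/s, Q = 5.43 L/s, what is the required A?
Formula: Q = A V
Substituting knowns: 5.43 = A·1.086·1000
Solving for A: A = (5.43/1000)/1.086 = 0.005 m²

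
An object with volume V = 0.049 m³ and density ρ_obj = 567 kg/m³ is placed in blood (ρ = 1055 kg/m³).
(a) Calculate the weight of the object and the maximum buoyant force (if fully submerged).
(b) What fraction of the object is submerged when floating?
(a) W=rho_obj*g*V=567*9.81*0.049=272.6 N; F_B(max)=rho*g*V=1055*9.81*0.049=507.1 N
(b) Floating fraction=rho_obj/rho=567/1055=0.537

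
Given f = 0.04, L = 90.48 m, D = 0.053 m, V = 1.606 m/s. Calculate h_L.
Formula: h_L = f \frac{L}{D} \frac{V^2}{2g}
h_L = 0.04·(90.48/0.053)·1.606²/(2·9.81) = 8.977 m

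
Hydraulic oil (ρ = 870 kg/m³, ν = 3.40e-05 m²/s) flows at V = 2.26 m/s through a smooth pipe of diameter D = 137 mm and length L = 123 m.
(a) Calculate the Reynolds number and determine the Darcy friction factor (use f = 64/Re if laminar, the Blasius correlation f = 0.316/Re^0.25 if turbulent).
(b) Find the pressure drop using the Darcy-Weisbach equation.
(a) Re = V·D/ν = 2.26·0.137/3.40e-05 = 9106.5 → turbulent (Re > 4000); f = 0.316/Re^0.25 = 0.316/9106.5^0.25 = 0.032348
(b) Darcy-Weisbach: ΔP = f·(L/D)·½ρV²/1000 = 0.032348·(123/0.137)·½·870·2.26²/1000 = 64.53 kPa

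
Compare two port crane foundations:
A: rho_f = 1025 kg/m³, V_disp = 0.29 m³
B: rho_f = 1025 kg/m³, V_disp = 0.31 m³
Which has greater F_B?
F_B(A) = 2916 N, F_B(B) = 3117 N. Answer: B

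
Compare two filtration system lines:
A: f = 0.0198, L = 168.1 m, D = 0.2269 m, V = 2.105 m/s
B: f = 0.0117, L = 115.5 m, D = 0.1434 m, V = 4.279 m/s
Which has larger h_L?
h_L(A) = 3.313 m, h_L(B) = 8.794 m. Answer: B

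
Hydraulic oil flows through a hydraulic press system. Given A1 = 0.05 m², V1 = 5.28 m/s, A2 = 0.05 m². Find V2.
Formula: V_2 = \frac{A_1 V_1}{A_2}
V2 = 0.05·5.28/0.05 = 5.28 m/s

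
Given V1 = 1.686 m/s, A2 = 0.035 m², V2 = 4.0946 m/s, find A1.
Formula: V_2 = \frac{A_1 V_1}{A_2}
Substituting knowns: 4.0946 = A1·1.686/0.035
Solving for A1: A1 = 4.0946·0.035/1.686 = 0.085 m²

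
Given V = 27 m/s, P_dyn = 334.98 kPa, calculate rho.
Formula: P_{dyn} = \frac{1}{2} \rho V^2
Substituting knowns: 334.98 = 0.5·rho·27²/1000
Solving for rho: rho = 2·(334.98·1000)/27² = 919 kg/m³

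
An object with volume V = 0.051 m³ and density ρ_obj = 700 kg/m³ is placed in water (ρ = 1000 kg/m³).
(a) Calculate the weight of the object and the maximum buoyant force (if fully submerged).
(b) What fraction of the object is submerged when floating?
(a) W=rho_obj*g*V=700*9.81*0.051=350.2 N; F_B(max)=rho*g*V=1000*9.81*0.051=500.3 N
(b) Floating fraction=rho_obj/rho=700/1000=0.700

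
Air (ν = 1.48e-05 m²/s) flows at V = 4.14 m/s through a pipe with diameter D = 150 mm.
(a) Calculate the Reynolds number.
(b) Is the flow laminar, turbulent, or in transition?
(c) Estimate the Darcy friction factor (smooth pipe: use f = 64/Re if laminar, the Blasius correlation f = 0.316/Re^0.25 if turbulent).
(a) Re = V·D/ν = 4.14·0.15/1.48e-05 = 41959
(b) Flow regime: turbulent (Re > 4000)
(c) Friction factor: f = 0.316/Re^0.25 = 0.316/41959^0.25 = 0.02208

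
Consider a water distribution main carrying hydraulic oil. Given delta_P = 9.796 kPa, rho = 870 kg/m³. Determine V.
Formula: V = \sqrt{\frac{2 \Delta P}{\rho}}
V = √(2·(9.796·1000)/870) = 4.745 m/s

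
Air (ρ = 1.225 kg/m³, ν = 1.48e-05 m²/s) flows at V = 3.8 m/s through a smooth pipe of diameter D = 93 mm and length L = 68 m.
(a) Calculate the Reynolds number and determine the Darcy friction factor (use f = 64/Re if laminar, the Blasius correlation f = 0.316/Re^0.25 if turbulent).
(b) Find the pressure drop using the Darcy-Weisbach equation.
(a) Re = V·D/ν = 3.8·0.093/1.48e-05 = 23878 → turbulent (Re > 4000); f = 0.316/Re^0.25 = 0.316/23878^0.25 = 0.025421
(b) Darcy-Weisbach: ΔP = f·(L/D)·½ρV²/1000 = 0.025421·(68/0.093)·½·1.225·3.8²/1000 = 0.1644 kPa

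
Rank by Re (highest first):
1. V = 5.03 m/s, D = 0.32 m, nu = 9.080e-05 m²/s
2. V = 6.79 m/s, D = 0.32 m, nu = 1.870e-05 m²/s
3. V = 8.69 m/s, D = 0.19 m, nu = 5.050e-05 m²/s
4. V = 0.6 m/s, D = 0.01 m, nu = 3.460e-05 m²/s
Case 1: Re = 17727
Case 2: Re = 116193
Case 3: Re = 32695
Case 4: Re = 173.4
Ranking (highest first): 2, 3, 1, 4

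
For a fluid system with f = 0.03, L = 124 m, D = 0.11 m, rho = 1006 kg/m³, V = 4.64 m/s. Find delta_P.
Formula: \Delta P = f \frac{L}{D} \frac{\rho V^2}{2}
delta_P = 0.03·(124/0.11)·0.5·1006·4.64²/1000 = 366.2 kPa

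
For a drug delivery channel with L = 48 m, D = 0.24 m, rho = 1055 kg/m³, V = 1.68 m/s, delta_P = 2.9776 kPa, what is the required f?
Formula: \Delta P = f \frac{L}{D} \frac{\rho V^2}{2}
Substituting knowns: 2.9776 = f·(48/0.24)·0.5·1055·1.68²/1000
Solving for f: f = (2.9776·1000)/((48/0.24)·0.5·1055·1.68²) = 0.01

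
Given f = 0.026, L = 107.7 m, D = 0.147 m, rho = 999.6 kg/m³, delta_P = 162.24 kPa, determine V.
Formula: \Delta P = f \frac{L}{D} \frac{\rho V^2}{2}
Substituting knowns: 162.24 = 0.026·(107.7/0.147)·0.5·999.6·V²/1000
Solving for V: V = √((162.24·1000)/(0.026·(107.7/0.147)·0.5·999.6)) = 4.128 m/s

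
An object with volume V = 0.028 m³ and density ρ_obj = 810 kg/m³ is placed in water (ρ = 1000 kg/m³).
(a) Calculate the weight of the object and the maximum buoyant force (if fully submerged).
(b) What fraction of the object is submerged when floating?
(a) W=rho_obj*g*V=810*9.81*0.028=222.5 N; F_B(max)=rho*g*V=1000*9.81*0.028=274.7 N
(b) Floating fraction=rho_obj/rho=810/1000=0.810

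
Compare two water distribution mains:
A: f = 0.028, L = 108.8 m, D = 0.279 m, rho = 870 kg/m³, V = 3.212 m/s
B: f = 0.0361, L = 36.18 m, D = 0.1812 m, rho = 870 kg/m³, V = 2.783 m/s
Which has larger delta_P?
delta_P(A) = 49 kPa, delta_P(B) = 24.28 kPa. Answer: A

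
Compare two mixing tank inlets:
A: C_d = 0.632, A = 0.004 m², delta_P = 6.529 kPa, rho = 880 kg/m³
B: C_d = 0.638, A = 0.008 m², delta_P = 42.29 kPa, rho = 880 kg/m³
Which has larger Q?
Q(A) = 9.738 L/s, Q(B) = 50.04 L/s. Answer: B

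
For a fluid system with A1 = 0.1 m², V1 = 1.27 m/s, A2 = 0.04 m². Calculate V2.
Formula: V_2 = \frac{A_1 V_1}{A_2}
V2 = 0.1·1.27/0.04 = 3.175 m/s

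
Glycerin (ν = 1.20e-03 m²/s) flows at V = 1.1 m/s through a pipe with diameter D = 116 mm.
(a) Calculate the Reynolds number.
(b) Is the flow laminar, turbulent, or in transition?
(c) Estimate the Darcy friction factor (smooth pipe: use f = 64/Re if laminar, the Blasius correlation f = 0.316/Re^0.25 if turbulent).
(a) Re = V·D/ν = 1.1·0.116/1.20e-03 = 106.33
(b) Flow regime: laminar (Re < 2300)
(c) Friction factor: f = 64/Re = 64/106.33 = 0.6019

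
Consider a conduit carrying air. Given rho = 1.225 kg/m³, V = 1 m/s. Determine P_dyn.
Formula: P_{dyn} = \frac{1}{2} \rho V^2
P_dyn = 0.5·1.225·1²/1000 = 0.0006125 kPa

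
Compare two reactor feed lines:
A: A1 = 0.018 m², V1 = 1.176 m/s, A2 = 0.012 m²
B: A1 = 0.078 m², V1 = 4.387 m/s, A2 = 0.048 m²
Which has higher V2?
V2(A) = 1.764 m/s, V2(B) = 7.129 m/s. Answer: B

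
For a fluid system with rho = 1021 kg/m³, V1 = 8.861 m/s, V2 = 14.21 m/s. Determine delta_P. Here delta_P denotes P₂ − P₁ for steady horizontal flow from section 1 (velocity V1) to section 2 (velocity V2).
Formula: \Delta P = \frac{1}{2} \rho (V_1^2 - V_2^2)
delta_P = 0.5·1021·(8.861² − 14.21²)/1000 = -63 kPa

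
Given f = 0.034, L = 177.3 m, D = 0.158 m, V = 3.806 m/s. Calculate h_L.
Formula: h_L = f \frac{L}{D} \frac{V^2}{2g}
h_L = 0.034·(177.3/0.158)·3.806²/(2·9.81) = 28.17 m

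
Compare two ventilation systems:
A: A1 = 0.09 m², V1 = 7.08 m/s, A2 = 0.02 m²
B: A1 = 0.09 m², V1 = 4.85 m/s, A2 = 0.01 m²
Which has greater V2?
V2(A) = 31.86 m/s, V2(B) = 43.65 m/s. Answer: B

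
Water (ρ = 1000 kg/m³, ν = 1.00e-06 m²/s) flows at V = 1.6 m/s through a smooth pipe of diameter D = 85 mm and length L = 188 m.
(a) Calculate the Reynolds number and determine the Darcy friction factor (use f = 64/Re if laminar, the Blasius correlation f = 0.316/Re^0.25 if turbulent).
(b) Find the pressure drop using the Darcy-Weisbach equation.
(a) Re = V·D/ν = 1.6·0.085/1.00e-06 = 136000 → turbulent (Re > 4000); f = 0.316/Re^0.25 = 0.316/136000^0.25 = 0.016455 (Blasius is strictly valid for Re ≲ 1e5; used here as the smooth-pipe estimate the problem specifies)
(b) Darcy-Weisbach: ΔP = f·(L/D)·½ρV²/1000 = 0.016455·(188/0.085)·½·1000·1.6²/1000 = 46.59 kPa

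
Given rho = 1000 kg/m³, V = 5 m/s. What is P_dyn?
Formula: P_{dyn} = \frac{1}{2} \rho V^2
P_dyn = 0.5·1000·5²/1000 = 12.5 kPa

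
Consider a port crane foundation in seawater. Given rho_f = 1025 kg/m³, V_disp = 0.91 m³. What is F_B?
Formula: F_B = \rho_f g V_{disp}
F_B = 1025·9.81·0.91 = 9150 N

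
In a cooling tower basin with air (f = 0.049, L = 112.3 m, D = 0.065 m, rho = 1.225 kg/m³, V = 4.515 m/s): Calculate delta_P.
Formula: \Delta P = f \frac{L}{D} \frac{\rho V^2}{2}
delta_P = 0.049·(112.3/0.065)·0.5·1.225·4.515²/1000 = 1.057 kPa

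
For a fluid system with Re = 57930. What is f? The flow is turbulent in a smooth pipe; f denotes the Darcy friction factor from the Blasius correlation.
Formula: f = \frac{0.316}{Re^{0.25}}
f = 0.316/57930^0.25 = 0.02037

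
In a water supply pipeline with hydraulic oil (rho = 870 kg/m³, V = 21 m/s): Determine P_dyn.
Formula: P_{dyn} = \frac{1}{2} \rho V^2
P_dyn = 0.5·870·21²/1000 = 191.8 kPa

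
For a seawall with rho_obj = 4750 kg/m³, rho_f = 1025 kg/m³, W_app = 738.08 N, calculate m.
Formula: W_{app} = mg\left(1 - \frac{\rho_f}{\rho_{obj}}\right)
Substituting knowns: 738.08 = m·9.81·(1 − 1025/4750)
Solving for m: m = 738.08/(9.81·(1 − 1025/4750)) = 95.94 kg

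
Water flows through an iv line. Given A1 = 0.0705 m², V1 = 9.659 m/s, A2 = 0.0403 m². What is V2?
Formula: V_2 = \frac{A_1 V_1}{A_2}
V2 = 0.0705·9.659/0.0403 = 16.9 m/s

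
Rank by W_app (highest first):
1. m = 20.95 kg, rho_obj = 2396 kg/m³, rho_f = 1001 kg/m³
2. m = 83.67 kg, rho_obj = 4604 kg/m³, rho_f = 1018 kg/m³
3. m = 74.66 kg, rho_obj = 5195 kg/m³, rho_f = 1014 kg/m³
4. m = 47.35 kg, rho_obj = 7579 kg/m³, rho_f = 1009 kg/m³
Case 1: W_app = 119.7 N
Case 2: W_app = 639.3 N
Case 3: W_app = 589.5 N
Case 4: W_app = 402.7 N
Ranking (highest first): 2, 3, 4, 1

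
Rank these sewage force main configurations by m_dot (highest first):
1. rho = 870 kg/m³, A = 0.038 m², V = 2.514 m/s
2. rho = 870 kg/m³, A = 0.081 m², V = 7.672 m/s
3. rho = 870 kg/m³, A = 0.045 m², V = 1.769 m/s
Case 1: m_dot = 83.11 kg/s
Case 2: m_dot = 540.6 kg/s
Case 3: m_dot = 69.26 kg/s
Ranking (highest first): 2, 1, 3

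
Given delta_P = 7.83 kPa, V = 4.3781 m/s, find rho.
Formula: V = \sqrt{\frac{2 \Delta P}{\rho}}
Substituting knowns: 4.3781 = √(2·(7.83·1000)/rho)
Solving for rho: rho = 2·(7.83·1000)/4.3781² = 817 kg/m³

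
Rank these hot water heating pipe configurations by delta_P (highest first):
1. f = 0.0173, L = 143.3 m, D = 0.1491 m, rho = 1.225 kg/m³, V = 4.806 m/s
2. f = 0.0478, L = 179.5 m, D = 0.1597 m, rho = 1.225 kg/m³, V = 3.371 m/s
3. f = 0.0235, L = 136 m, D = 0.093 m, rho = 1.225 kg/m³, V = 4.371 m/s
Case 1: delta_P = 0.2352 kPa
Case 2: delta_P = 0.3739 kPa
Case 3: delta_P = 0.4022 kPa
Ranking (highest first): 3, 2, 1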